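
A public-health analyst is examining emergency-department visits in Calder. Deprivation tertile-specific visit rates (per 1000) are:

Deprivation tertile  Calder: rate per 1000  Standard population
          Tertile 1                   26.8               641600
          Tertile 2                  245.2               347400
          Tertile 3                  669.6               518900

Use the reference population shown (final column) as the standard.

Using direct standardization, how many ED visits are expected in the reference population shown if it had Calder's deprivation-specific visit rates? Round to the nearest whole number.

449833

Expected ED visits = Σ (standard pop × deprivation-specific rate ÷ 1000)
= 641600×26.8/1000 + 347400×245.2/1000 + 518900×669.6/1000
= 17194.88 + 85182.48 + 347455.44 = 449832.80.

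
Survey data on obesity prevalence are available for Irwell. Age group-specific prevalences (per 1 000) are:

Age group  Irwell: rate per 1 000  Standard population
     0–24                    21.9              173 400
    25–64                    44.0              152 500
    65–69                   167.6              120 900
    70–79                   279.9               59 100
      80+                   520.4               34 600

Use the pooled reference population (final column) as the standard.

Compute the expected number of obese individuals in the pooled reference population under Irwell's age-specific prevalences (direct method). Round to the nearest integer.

65318

Expected obese individuals = Σ (standard pop × age-specific rate ÷ 1 000)
= 173 400×21.9/1 000 + 152 500×44.0/1 000 + 120 900×167.6/1 000 + 59 100×279.9/1 000 + 34 600×520.4/1 000
= 3797.46 + 6710.00 + 20262.84 + 16542.09 + 18005.84 = 65318.23.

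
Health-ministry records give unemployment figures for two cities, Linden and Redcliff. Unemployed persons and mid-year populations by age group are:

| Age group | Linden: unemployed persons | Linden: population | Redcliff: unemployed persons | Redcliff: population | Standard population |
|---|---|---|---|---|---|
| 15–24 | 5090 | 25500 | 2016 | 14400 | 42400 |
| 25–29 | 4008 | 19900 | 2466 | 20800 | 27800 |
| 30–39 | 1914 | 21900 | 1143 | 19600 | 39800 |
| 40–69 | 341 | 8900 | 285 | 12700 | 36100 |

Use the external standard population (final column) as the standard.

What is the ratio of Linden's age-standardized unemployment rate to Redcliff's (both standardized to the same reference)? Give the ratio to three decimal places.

1.531

Age-specific rates per 1000 for Linden: 199.608, 201.407, 87.397, 38.315.
For Redcliff: 140.000, 118.558, 58.316, 22.441.
Standard total = 146100; weights = 0.2902, 0.1903, 0.2724, 0.2471.
Linden: 0.2902×199.608 + 0.1903×201.407 + 0.2724×87.397 + 0.2471×38.315 = 129.5281 per 1000.
Redcliff: 0.2902×140.000 + 0.1903×118.558 + 0.2724×58.316 + 0.2471×22.441 = 84.6202 per 1000.
Ratio = 129.5281 ÷ 84.6202 = 1.53070.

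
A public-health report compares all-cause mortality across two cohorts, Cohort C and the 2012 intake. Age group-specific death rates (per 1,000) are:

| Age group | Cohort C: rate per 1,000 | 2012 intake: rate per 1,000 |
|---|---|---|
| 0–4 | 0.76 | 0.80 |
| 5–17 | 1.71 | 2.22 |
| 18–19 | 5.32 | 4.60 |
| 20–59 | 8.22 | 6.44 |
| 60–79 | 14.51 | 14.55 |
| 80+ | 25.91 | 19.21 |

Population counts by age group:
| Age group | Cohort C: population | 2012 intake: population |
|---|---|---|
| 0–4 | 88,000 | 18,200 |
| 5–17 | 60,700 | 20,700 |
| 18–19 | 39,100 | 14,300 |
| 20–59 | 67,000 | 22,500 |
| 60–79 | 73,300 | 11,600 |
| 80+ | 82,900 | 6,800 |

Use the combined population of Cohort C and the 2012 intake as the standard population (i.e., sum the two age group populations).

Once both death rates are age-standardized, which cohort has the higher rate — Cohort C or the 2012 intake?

Combined standard total = 505,100; weights = 0.2103, 0.1612, 0.1057, 0.1772, 0.1681, 0.1776.
Cohort C: 0.2103×0.76 + 0.1612×1.71 + 0.1057×5.32 + 0.1772×8.22 + 0.1681×14.51 + 0.1776×25.91 = 9.4946 per 1,000.
The 2012 intake: 0.2103×0.80 + 0.1612×2.22 + 0.1057×4.60 + 0.1772×6.44 + 0.1681×14.55 + 0.1776×19.21 = 8.0105 per 1,000.

Cohort C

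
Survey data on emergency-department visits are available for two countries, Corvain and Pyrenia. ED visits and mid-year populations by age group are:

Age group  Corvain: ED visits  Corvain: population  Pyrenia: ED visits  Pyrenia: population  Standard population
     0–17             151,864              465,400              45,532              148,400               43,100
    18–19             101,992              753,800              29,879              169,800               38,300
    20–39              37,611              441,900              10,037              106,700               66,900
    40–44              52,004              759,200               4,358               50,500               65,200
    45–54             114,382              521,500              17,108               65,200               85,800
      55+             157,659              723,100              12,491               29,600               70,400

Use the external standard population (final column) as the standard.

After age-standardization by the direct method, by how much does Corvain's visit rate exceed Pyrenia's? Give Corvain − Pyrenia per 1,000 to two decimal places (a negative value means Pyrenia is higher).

-55.53

Age-specific rates per 1,000 for Corvain: 326.309, 135.304, 85.112, 68.498, 219.333, 218.032.
For Pyrenia: 306.819, 175.966, 94.067, 86.297, 262.393, 421.993.
Standard total = 369,700; weights = 0.1166, 0.1036, 0.1810, 0.1764, 0.2321, 0.1904.
Corvain: 0.1166×326.309 + 0.1036×135.304 + 0.1810×85.112 + 0.1764×68.498 + 0.2321×219.333 + 0.1904×218.032 = 171.9619 per 1,000.
Pyrenia: 0.1166×306.819 + 0.1036×175.966 + 0.1810×94.067 + 0.1764×86.297 + 0.2321×262.393 + 0.1904×421.993 = 227.4945 per 1,000.
Difference = 171.9619 − 227.4945 = -55.5325.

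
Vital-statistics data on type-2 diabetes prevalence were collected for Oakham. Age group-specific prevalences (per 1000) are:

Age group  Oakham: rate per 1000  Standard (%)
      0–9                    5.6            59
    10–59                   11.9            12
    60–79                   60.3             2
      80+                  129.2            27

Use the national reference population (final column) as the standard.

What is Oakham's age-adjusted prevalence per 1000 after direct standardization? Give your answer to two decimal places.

40.82

Standard weights: 0.59, 0.12, 0.02, 0.27.
Standardized rate: 0.5900×5.6 + 0.1200×11.9 + 0.0200×60.3 + 0.2700×129.2 = 40.8220 per 1000.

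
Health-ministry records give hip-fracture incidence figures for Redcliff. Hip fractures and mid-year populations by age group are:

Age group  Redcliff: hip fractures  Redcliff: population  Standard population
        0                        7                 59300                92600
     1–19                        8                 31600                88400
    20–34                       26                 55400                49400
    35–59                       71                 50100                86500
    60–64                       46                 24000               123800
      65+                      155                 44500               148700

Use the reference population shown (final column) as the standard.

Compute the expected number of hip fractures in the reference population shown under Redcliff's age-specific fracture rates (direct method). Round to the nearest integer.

Age-specific rates per 100000 for Redcliff: 11.80, 25.32, 46.93, 141.72, 191.67, 348.31.
Expected hip fractures = Σ (standard pop × age-specific rate ÷ 100000)
= 92600×11.80/100000 + 88400×25.32/100000 + 49400×46.93/100000 + 86500×141.72/100000 + 123800×191.67/100000 + 148700×348.31/100000
= 10.93 + 22.38 + 23.18 + 122.58 + 237.28 + 517.94 = 934.31.

934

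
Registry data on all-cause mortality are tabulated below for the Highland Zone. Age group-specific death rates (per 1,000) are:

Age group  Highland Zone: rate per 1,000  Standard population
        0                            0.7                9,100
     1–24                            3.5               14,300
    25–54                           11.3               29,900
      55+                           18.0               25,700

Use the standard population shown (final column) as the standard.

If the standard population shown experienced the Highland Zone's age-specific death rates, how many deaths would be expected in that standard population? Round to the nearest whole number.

Expected deaths = Σ (standard pop × age-specific rate ÷ 1,000)
= 9,100×0.7/1,000 + 14,300×3.5/1,000 + 29,900×11.3/1,000 + 25,700×18.0/1,000
= 6.37 + 50.05 + 337.87 + 462.60 = 856.89.

857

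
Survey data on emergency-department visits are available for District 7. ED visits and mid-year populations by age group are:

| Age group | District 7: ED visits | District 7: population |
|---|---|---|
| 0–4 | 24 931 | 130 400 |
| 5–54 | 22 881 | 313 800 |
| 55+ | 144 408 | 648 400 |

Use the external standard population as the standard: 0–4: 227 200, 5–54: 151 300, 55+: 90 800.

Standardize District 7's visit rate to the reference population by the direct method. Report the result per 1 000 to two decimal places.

159.16

Age-specific rates per 1 000 for District 7: 191.189, 72.916, 222.714.
Standard total = 469 300; weights = 0.4841, 0.3224, 0.1935.
Standardized rate: 0.4841×191.189 + 0.3224×72.916 + 0.1935×222.714 = 159.1577 per 1 000.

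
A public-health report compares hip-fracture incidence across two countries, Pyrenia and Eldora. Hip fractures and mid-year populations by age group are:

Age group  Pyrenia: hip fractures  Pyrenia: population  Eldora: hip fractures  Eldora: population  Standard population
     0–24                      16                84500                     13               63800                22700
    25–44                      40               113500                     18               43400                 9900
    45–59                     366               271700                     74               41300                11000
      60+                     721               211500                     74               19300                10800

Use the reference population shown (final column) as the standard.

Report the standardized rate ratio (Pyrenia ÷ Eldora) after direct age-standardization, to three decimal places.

0.851

Age-specific rates per 100000 for Pyrenia: 18.93, 35.24, 134.71, 340.90.
For Eldora: 20.38, 41.47, 179.18, 383.42.
Standard total = 54400; weights = 0.4173, 0.1820, 0.2022, 0.1985.
Pyrenia: 0.4173×18.93 + 0.1820×35.24 + 0.2022×134.71 + 0.1985×340.90 = 109.2317 per 100000.
Eldora: 0.4173×20.38 + 0.1820×41.47 + 0.2022×179.18 + 0.1985×383.42 = 128.4010 per 100000.
Ratio = 109.2317 ÷ 128.4010 = 0.85071.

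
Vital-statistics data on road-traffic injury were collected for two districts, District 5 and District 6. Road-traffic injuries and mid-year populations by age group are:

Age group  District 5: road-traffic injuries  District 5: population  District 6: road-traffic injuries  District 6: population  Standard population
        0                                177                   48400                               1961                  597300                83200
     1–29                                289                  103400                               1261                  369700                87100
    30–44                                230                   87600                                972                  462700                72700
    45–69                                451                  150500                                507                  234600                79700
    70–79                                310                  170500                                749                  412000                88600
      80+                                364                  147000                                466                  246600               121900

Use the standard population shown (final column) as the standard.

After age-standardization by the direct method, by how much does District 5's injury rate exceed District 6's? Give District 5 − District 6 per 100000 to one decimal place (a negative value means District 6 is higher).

28.8

Age-specific rates per 100000 for District 5: 365.70, 279.50, 262.56, 299.67, 181.82, 247.62.
For District 6: 328.31, 341.09, 210.07, 216.11, 181.80, 188.97.
Standard total = 533200; weights = 0.1560, 0.1634, 0.1363, 0.1495, 0.1662, 0.2286.
District 5: 0.1560×365.70 + 0.1634×279.50 + 0.1363×262.56 + 0.1495×299.67 + 0.1662×181.82 + 0.2286×247.62 = 270.1349 per 100000.
District 6: 0.1560×328.31 + 0.1634×341.09 + 0.1363×210.07 + 0.1495×216.11 + 0.1662×181.80 + 0.2286×188.97 = 241.3036 per 100000.
Difference = 270.1349 − 241.3036 = 28.8313.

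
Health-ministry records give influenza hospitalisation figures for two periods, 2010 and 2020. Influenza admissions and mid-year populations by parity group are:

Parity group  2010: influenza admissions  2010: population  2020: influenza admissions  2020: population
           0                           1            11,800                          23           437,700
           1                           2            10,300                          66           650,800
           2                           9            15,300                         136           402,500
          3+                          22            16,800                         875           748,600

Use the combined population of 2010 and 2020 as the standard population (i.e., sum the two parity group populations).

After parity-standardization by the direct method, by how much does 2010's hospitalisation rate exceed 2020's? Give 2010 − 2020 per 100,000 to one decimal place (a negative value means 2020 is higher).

12.6

Parity-specific rates per 100,000 for 2010: 8.47, 19.42, 58.82, 130.95.
For 2020: 5.25, 10.14, 33.79, 116.88.
Combined standard total = 2,293,800; weights = 0.1960, 0.2882, 0.1821, 0.3337.
2010: 0.1960×8.47 + 0.2882×19.42 + 0.1821×58.82 + 0.3337×130.95 = 61.6678 per 100,000.
2020: 0.1960×5.25 + 0.2882×10.14 + 0.1821×33.79 + 0.3337×116.88 = 49.1094 per 100,000.
Difference = 61.6678 − 49.1094 = 12.5584.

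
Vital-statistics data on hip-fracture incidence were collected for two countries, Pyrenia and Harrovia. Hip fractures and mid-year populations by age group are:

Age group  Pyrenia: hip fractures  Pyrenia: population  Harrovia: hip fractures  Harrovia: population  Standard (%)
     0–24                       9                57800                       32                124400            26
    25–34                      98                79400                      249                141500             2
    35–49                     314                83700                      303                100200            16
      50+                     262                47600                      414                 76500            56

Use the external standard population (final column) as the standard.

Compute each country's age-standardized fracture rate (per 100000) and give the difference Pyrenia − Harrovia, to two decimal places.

Age-specific rates per 100000 for Pyrenia: 15.57, 123.43, 375.15, 550.42.
For Harrovia: 25.72, 175.97, 302.40, 541.18.
Standard weights: 0.26, 0.02, 0.16, 0.56.
Pyrenia: 0.2600×15.57 + 0.0200×123.43 + 0.1600×375.15 + 0.5600×550.42 = 374.7761 per 100000.
Harrovia: 0.2600×25.72 + 0.0200×175.97 + 0.1600×302.40 + 0.5600×541.18 = 361.6496 per 100000.
Difference = 374.7761 − 361.6496 = 13.1266.

13.13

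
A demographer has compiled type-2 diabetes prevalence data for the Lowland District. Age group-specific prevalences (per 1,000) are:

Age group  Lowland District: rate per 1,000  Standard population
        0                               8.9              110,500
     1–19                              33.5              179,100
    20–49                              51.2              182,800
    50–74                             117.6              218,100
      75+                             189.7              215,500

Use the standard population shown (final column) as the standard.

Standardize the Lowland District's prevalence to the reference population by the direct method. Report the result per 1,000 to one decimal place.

Standard total = 906,000; weights = 0.1220, 0.1977, 0.2018, 0.2407, 0.2379.
Standardized rate: 0.1220×8.9 + 0.1977×33.5 + 0.2018×51.2 + 0.2407×117.6 + 0.2379×189.7 = 91.4697 per 1,000.

91.5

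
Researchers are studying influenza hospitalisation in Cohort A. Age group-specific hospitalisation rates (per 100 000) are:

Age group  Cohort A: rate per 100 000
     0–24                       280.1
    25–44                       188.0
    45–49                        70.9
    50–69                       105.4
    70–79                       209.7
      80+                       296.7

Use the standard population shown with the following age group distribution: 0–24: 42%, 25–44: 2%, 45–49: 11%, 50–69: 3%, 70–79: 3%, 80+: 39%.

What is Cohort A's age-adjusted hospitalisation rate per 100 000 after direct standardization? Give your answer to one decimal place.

Standard weights: 0.42, 0.02, 0.11, 0.03, 0.03, 0.39.
Standardized rate: 0.4200×280.1 + 0.0200×188.0 + 0.1100×70.9 + 0.0300×105.4 + 0.0300×209.7 + 0.3900×296.7 = 254.3670 per 100 000.

254.4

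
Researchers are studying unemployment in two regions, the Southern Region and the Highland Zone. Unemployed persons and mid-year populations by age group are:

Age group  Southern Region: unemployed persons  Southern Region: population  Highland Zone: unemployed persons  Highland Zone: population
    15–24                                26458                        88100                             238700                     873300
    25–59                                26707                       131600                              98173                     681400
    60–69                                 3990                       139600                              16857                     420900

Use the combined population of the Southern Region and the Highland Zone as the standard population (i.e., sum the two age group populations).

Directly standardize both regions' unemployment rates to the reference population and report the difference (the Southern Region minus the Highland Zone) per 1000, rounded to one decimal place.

Age-specific rates per 1000 for the Southern Region: 300.318, 202.941, 28.582.
For the Highland Zone: 273.331, 144.075, 40.050.
Combined standard total = 2334900; weights = 0.4118, 0.3482, 0.2401.
The Southern Region: 0.4118×300.318 + 0.3482×202.941 + 0.2401×28.582 = 201.1805 per 1000.
The Highland Zone: 0.4118×273.331 + 0.3482×144.075 + 0.2401×40.050 = 172.3250 per 1000.
Difference = 201.1805 − 172.3250 = 28.8555.

28.9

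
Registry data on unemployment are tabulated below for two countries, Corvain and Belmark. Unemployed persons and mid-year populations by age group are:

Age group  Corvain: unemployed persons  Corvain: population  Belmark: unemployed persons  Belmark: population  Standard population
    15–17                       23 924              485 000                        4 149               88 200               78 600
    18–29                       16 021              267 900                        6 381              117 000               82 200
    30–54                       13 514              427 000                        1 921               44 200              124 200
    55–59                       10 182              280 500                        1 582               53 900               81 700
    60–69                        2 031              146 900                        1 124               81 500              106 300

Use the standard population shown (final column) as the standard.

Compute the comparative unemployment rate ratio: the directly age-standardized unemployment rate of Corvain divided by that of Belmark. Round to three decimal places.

0.984

Age-specific rates per 1 000 for Corvain: 49.328, 59.802, 31.649, 36.299, 13.826.
For Belmark: 47.041, 54.538, 43.462, 29.351, 13.791.
Standard total = 473 000; weights = 0.1662, 0.1738, 0.2626, 0.1727, 0.2247.
Corvain: 0.1662×49.328 + 0.1738×59.802 + 0.2626×31.649 + 0.1727×36.299 + 0.2247×13.826 = 36.2770 per 1 000.
Belmark: 0.1662×47.041 + 0.1738×54.538 + 0.2626×43.462 + 0.1727×29.351 + 0.2247×13.791 = 36.8760 per 1 000.
Ratio = 36.2770 ÷ 36.8760 = 0.98376.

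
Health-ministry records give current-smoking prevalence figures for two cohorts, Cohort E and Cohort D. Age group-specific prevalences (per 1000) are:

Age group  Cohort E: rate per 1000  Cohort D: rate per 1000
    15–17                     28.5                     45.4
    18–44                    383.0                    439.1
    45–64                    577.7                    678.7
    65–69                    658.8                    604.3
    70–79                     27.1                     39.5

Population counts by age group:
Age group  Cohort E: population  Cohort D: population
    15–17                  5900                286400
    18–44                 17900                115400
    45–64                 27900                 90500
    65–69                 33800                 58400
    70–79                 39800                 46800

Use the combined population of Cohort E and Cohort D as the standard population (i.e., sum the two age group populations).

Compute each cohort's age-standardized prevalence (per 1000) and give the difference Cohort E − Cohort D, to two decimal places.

-28.26

Combined standard total = 722800; weights = 0.4044, 0.1844, 0.1638, 0.1276, 0.1198.
Cohort E: 0.4044×28.5 + 0.1844×383.0 + 0.1638×577.7 + 0.1276×658.8 + 0.1198×27.1 = 264.0735 per 1000.
Cohort D: 0.4044×45.4 + 0.1844×439.1 + 0.1638×678.7 + 0.1276×604.3 + 0.1198×39.5 = 292.3322 per 1000.
Difference = 264.0735 − 292.3322 = -28.2586.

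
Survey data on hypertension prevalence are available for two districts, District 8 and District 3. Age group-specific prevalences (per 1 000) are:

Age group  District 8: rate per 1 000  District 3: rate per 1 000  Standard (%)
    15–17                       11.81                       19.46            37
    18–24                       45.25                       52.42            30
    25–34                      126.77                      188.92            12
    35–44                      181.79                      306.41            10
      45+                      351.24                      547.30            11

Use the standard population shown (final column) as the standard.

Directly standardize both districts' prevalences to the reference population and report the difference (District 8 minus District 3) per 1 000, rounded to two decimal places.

Standard weights: 0.37, 0.30, 0.12, 0.10, 0.11.
District 8: 0.3700×11.81 + 0.3000×45.25 + 0.1200×126.77 + 0.1000×181.79 + 0.1100×351.24 = 89.9725 per 1 000.
District 3: 0.3700×19.46 + 0.3000×52.42 + 0.1200×188.92 + 0.1000×306.41 + 0.1100×547.30 = 136.4406 per 1 000.
Difference = 89.9725 − 136.4406 = -46.4681.

-46.47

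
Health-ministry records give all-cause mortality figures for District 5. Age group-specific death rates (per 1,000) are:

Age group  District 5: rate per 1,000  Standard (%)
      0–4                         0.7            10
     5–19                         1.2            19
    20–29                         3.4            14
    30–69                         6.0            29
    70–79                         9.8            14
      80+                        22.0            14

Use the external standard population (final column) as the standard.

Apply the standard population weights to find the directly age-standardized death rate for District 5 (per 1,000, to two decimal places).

Standard weights: 0.10, 0.19, 0.14, 0.29, 0.14, 0.14.
Standardized rate: 0.1000×0.7 + 0.1900×1.2 + 0.1400×3.4 + 0.2900×6.0 + 0.1400×9.8 + 0.1400×22.0 = 6.9660 per 1,000.

6.97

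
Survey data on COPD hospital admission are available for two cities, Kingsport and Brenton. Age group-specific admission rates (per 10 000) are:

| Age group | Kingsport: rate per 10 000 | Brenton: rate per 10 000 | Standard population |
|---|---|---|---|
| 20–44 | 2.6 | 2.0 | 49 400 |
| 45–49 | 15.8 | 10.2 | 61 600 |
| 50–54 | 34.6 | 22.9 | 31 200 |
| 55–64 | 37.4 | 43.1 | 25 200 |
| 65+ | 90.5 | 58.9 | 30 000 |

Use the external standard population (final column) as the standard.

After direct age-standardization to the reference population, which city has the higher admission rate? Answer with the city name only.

Standard total = 197 400; weights = 0.2503, 0.3121, 0.1581, 0.1277, 0.1520.
Kingsport: 0.2503×2.6 + 0.3121×15.8 + 0.1581×34.6 + 0.1277×37.4 + 0.1520×90.5 = 29.5781 per 10 000.
Brenton: 0.2503×2.0 + 0.3121×10.2 + 0.1581×22.9 + 0.1277×43.1 + 0.1520×58.9 = 21.7564 per 10 000.

Kingsport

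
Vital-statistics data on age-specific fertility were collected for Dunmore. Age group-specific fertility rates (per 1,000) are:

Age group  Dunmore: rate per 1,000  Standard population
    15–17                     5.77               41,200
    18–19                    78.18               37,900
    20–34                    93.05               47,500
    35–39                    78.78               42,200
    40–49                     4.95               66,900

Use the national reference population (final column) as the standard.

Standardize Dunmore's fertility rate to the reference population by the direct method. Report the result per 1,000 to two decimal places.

Standard total = 235,700; weights = 0.1748, 0.1608, 0.2015, 0.1790, 0.2838.
Standardized rate: 0.1748×5.77 + 0.1608×78.18 + 0.2015×93.05 + 0.1790×78.78 + 0.2838×4.95 = 47.8417 per 1,000.

47.84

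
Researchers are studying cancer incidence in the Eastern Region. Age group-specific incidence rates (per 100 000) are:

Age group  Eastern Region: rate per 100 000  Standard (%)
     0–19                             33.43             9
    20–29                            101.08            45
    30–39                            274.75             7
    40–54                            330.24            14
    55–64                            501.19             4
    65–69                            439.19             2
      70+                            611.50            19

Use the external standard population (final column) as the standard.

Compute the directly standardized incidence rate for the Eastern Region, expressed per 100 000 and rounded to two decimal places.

Standard weights: 0.09, 0.45, 0.07, 0.14, 0.04, 0.02, 0.19.
Standardized rate: 0.0900×33.43 + 0.4500×101.08 + 0.0700×274.75 + 0.1400×330.24 + 0.0400×501.19 + 0.0200×439.19 + 0.1900×611.50 = 258.9772 per 100 000.

258.98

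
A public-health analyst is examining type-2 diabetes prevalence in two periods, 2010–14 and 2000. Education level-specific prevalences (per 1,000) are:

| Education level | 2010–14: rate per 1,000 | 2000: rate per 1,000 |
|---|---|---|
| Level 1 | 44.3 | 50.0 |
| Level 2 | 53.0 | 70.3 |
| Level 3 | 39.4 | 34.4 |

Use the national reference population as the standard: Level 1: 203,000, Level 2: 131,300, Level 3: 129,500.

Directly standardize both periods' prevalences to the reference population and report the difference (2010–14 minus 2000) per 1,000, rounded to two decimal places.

-6.00

Standard total = 463,800; weights = 0.4377, 0.2831, 0.2792.
2010–14: 0.4377×44.3 + 0.2831×53.0 + 0.2792×39.4 = 45.3948 per 1,000.
2000: 0.4377×50.0 + 0.2831×70.3 + 0.2792×34.4 = 51.3911 per 1,000.
Difference = 45.3948 − 51.3911 = -5.9963.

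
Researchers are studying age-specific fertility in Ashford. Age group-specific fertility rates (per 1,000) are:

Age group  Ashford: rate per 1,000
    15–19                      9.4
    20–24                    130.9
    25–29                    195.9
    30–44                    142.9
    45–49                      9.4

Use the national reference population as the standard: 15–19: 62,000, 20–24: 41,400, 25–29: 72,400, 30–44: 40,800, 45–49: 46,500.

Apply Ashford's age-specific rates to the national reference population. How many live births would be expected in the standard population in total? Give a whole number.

26453

Expected live births = Σ (standard pop × age-specific rate ÷ 1,000)
= 62,000×9.4/1,000 + 41,400×130.9/1,000 + 72,400×195.9/1,000 + 40,800×142.9/1,000 + 46,500×9.4/1,000
= 582.80 + 5419.26 + 14183.16 + 5830.32 + 437.10 = 26452.64.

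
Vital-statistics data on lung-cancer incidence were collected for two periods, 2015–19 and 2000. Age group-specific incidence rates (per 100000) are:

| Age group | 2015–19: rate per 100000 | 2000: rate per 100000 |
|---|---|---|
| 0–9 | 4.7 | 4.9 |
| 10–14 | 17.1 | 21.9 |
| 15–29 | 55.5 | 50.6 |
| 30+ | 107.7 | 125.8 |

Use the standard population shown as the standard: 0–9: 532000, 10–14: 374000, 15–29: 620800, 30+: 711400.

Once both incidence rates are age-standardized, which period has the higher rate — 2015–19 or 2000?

Standard total = 2238200; weights = 0.2377, 0.1671, 0.2774, 0.3178.
2015–19: 0.2377×4.7 + 0.1671×17.1 + 0.2774×55.5 + 0.3178×107.7 = 53.6002 per 100000.
2000: 0.2377×4.9 + 0.1671×21.9 + 0.2774×50.6 + 0.3178×125.8 = 58.8437 per 100000.

2000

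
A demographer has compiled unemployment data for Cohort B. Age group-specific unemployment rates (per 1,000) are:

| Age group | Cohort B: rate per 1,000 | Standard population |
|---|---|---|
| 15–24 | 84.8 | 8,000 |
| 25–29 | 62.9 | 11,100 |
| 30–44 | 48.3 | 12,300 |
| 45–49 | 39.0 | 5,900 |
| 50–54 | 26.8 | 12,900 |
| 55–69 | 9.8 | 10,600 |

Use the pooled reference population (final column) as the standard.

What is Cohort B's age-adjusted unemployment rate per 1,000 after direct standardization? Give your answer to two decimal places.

43.59

Standard total = 60,800; weights = 0.1316, 0.1826, 0.2023, 0.0970, 0.2122, 0.1743.
Standardized rate: 0.1316×84.8 + 0.1826×62.9 + 0.2023×48.3 + 0.0970×39.0 + 0.2122×26.8 + 0.1743×9.8 = 43.5918 per 1,000.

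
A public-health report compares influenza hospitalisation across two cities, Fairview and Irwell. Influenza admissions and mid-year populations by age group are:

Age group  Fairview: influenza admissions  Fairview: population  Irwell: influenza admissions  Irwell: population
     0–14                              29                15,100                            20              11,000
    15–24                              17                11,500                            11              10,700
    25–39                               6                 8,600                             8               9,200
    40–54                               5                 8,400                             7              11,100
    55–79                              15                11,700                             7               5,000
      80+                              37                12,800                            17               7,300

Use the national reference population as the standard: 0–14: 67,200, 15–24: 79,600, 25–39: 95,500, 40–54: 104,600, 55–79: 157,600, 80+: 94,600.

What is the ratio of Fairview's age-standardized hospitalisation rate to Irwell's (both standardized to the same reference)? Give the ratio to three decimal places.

Age-specific rates per 100,000 for Fairview: 192.05, 147.83, 69.77, 59.52, 128.21, 289.06.
For Irwell: 181.82, 102.80, 86.96, 63.06, 140.00, 232.88.
Standard total = 599,100; weights = 0.1122, 0.1329, 0.1594, 0.1746, 0.2631, 0.1579.
Fairview: 0.1122×192.05 + 0.1329×147.83 + 0.1594×69.77 + 0.1746×59.52 + 0.2631×128.21 + 0.1579×289.06 = 142.0670 per 100,000.
Irwell: 0.1122×181.82 + 0.1329×102.80 + 0.1594×86.96 + 0.1746×63.06 + 0.2631×140.00 + 0.1579×232.88 = 132.5259 per 100,000.
Ratio = 142.0670 ÷ 132.5259 = 1.07199.

1.072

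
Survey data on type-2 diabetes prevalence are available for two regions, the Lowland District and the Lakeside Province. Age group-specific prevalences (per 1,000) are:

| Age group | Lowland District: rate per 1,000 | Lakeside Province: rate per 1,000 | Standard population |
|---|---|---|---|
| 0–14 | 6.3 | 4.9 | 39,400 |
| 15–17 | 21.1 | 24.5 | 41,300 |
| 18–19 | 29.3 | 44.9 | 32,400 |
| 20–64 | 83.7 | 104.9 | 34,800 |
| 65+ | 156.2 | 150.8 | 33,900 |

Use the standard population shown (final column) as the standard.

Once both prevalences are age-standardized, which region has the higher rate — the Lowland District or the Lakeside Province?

Standard total = 181,800; weights = 0.2167, 0.2272, 0.1782, 0.1914, 0.1865.
The Lowland District: 0.2167×6.3 + 0.2272×21.1 + 0.1782×29.3 + 0.1914×83.7 + 0.1865×156.2 = 56.5287 per 1,000.
The Lakeside Province: 0.2167×4.9 + 0.2272×24.5 + 0.1782×44.9 + 0.1914×104.9 + 0.1865×150.8 = 62.8290 per 1,000.

Lakeside Province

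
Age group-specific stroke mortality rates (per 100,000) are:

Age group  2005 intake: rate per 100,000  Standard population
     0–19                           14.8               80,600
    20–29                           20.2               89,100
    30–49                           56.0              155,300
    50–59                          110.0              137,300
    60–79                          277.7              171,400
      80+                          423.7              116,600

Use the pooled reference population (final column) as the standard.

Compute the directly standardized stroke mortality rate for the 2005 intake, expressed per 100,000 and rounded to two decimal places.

164.99

Standard total = 750,300; weights = 0.1074, 0.1188, 0.2070, 0.1830, 0.2284, 0.1554.
Standardized rate: 0.1074×14.8 + 0.1188×20.2 + 0.2070×56.0 + 0.1830×110.0 + 0.2284×277.7 + 0.1554×423.7 = 164.9923 per 100,000.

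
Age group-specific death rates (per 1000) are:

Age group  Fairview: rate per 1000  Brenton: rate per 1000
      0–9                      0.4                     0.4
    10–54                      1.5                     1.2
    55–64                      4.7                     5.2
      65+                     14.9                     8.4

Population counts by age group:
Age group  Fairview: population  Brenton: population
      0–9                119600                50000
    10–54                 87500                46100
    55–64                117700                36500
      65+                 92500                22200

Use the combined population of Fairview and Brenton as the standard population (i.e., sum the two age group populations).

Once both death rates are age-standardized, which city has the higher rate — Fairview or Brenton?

Combined standard total = 572100; weights = 0.2965, 0.2335, 0.2695, 0.2005.
Fairview: 0.2965×0.4 + 0.2335×1.5 + 0.2695×4.7 + 0.2005×14.9 = 4.7230 per 1000.
Brenton: 0.2965×0.4 + 0.2335×1.2 + 0.2695×5.2 + 0.2005×8.4 = 3.4845 per 1000.

Fairview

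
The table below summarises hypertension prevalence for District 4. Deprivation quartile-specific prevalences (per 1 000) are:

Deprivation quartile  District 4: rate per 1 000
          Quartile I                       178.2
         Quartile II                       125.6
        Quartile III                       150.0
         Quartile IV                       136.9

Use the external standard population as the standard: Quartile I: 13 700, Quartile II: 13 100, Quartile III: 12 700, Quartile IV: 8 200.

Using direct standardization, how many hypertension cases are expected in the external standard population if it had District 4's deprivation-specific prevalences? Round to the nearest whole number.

Expected hypertension cases = Σ (standard pop × deprivation-specific rate ÷ 1 000)
= 13 700×178.2/1 000 + 13 100×125.6/1 000 + 12 700×150.0/1 000 + 8 200×136.9/1 000
= 2441.34 + 1645.36 + 1905.00 + 1122.58 = 7114.28.

7114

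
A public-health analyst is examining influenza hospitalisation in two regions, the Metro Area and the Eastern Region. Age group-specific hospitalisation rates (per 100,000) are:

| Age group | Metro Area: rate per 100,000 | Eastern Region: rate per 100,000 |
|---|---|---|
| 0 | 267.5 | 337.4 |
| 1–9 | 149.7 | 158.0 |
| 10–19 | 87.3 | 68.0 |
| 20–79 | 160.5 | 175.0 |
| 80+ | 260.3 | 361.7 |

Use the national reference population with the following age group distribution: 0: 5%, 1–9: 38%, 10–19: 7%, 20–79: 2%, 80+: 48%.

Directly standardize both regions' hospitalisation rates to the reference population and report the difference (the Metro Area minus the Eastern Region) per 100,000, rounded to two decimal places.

Standard weights: 0.05, 0.38, 0.07, 0.02, 0.48.
The Metro Area: 0.0500×267.5 + 0.3800×149.7 + 0.0700×87.3 + 0.0200×160.5 + 0.4800×260.3 = 204.5260 per 100,000.
The Eastern Region: 0.0500×337.4 + 0.3800×158.0 + 0.0700×68.0 + 0.0200×175.0 + 0.4800×361.7 = 258.7860 per 100,000.
Difference = 204.5260 − 258.7860 = -54.2600.

-54.26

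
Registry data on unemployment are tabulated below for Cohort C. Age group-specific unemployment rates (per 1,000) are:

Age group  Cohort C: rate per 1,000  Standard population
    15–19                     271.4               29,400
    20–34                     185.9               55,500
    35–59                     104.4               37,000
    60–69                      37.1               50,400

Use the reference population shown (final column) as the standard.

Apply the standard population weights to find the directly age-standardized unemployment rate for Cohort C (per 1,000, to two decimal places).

139.46

Standard total = 172,300; weights = 0.1706, 0.3221, 0.2147, 0.2925.
Standardized rate: 0.1706×271.4 + 0.3221×185.9 + 0.2147×104.4 + 0.2925×37.1 = 139.4617 per 1,000.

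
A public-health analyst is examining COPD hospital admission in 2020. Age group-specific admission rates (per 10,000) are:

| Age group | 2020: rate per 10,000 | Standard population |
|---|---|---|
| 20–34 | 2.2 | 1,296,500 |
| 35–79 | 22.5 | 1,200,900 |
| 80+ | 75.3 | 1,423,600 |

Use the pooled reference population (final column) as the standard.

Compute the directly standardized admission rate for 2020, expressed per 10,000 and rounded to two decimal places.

Standard total = 3,921,000; weights = 0.3307, 0.3063, 0.3631.
Standardized rate: 0.3307×2.2 + 0.3063×22.5 + 0.3631×75.3 = 34.9578 per 10,000.

34.96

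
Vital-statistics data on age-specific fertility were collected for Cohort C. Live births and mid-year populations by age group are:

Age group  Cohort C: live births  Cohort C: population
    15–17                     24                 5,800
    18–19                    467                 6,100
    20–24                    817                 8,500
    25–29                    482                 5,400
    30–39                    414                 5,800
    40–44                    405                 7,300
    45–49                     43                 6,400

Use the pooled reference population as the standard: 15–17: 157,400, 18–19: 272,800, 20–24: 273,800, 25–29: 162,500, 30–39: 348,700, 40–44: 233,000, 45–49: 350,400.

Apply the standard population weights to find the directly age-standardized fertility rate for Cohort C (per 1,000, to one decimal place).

57.0

Age-specific rates per 1,000 for Cohort C: 4.138, 76.557, 96.118, 89.259, 71.379, 55.479, 6.719.
Standard total = 1,798,600; weights = 0.0875, 0.1517, 0.1522, 0.0903, 0.1939, 0.1295, 0.1948.
Standardized rate: 0.0875×4.138 + 0.1517×76.557 + 0.1522×96.118 + 0.0903×89.259 + 0.1939×71.379 + 0.1295×55.479 + 0.1948×6.719 = 57.0047 per 1,000.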